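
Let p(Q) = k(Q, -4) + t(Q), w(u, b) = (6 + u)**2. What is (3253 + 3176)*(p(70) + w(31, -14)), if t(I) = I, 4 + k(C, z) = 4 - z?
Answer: 9277047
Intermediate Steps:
k(C, z) = -z (k(C, z) = -4 + (4 - z) = -z)
p(Q) = 4 + Q (p(Q) = -1*(-4) + Q = 4 + Q)
(3253 + 3176)*(p(70) + w(31, -14)) = (3253 + 3176)*((4 + 70) + (6 + 31)**2) = 6429*(74 + 37**2) = 6429*(74 + 1369) = 6429*1443 = 9277047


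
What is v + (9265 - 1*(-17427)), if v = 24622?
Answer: 51314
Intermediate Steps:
v + (9265 - 1*(-17427)) = 24622 + (9265 - 1*(-17427)) = 24622 + (9265 + 17427) = 24622 + 26692 = 51314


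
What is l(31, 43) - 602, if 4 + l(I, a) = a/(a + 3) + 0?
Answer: -27833/46 ≈ -605.07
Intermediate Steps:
l(I, a) = -4 + a/(3 + a) (l(I, a) = -4 + (a/(a + 3) + 0) = -4 + (a/(3 + a) + 0) = -4 + a/(3 + a))
l(31, 43) - 602 = 3*(-4 - 1*43)/(3 + 43) - 602 = 3*(-4 - 43)/46 - 602 = 3*(1/46)*(-47) - 602 = -141/46 - 602 = -27833/46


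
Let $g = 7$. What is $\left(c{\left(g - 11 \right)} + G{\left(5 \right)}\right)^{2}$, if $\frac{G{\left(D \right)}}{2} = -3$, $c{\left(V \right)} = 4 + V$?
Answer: $36$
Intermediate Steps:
$G{\left(D \right)} = -6$ ($G{\left(D \right)} = 2 \left(-3\right) = -6$)
$\left(c{\left(g - 11 \right)} + G{\left(5 \right)}\right)^{2} = \left(\left(4 + \left(7 - 11\right)\right) - 6\right)^{2} = \left(\left(4 - 4\right) - 6\right)^{2} = \left(0 - 6\right)^{2} = \left(-6\right)^{2} = 36$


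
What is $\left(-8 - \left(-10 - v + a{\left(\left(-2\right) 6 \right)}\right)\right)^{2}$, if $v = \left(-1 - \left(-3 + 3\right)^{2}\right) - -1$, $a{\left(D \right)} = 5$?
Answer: $9$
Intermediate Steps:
$v = 0$ ($v = \left(-1 - 0^{2}\right) + 1 = \left(-1 - 0\right) + 1 = \left(-1 + 0\right) + 1 = -1 + 1 = 0$)
$\left(-8 - \left(-10 - v + a{\left(\left(-2\right) 6 \right)}\right)\right)^{2} = \left(-8 + \left(0 + \left(\left(5 - -5\right) - 5\right)\right)\right)^{2} = \left(-8 + \left(0 + \left(\left(5 + 5\right) - 5\right)\right)\right)^{2} = \left(-8 + \left(0 + \left(10 - 5\right)\right)\right)^{2} = \left(-8 + \left(0 + 5\right)\right)^{2} = \left(-8 + 5\right)^{2} = \left(-3\right)^{2} = 9$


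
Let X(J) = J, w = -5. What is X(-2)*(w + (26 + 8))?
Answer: -58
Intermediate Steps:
X(-2)*(w + (26 + 8)) = -2*(-5 + (26 + 8)) = -2*(-5 + 34) = -2*29 = -58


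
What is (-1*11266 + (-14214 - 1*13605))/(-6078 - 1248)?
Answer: 39085/7326 ≈ 5.3351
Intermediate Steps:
(-1*11266 + (-14214 - 1*13605))/(-6078 - 1248) = (-11266 + (-14214 - 13605))/(-7326) = (-11266 - 27819)*(-1/7326) = -39085*(-1/7326) = 39085/7326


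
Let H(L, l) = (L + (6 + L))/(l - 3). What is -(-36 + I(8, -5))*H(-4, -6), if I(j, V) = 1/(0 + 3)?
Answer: 214/27 ≈ 7.9259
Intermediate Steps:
I(j, V) = 1/3
H(L, l) = (6 + 2*L)/(-3 + l)
-(-36 + I(8, -5))*H(-4, -6) = -(-36 + 1/3)*2*(3 - 4)/(-3 - 6) = -(-107)*2*(-1)/(-9)/3 = -(-107)*2*(-1/9)*(-1)/3 = -(-107)*2/(3*9) = -1*(-214/27) = 214/27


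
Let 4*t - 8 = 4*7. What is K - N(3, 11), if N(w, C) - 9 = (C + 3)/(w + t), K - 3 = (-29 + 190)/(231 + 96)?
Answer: -1455/218 ≈ -6.6743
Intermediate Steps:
t = 9 (t = 2 + (4*7)/4 = 2 + (¼)*28 = 2 + 7 = 9)
K = 1142/327 (K = 3 + (-29 + 190)/(231 + 96) = 3 + 161/327 = 1142/327 ≈ 3.4924)
N(w, C) = 9 + (3 + C)/(9 + w) (N(w, C) = 9 + (C + 3)/(w + 9) = 9 + (3 + C)/(9 + w))
K - N(3, 11) = 1142/327 - (84 + 11 + 9*3)/(9 + 3) = 1142/327 - (84 + 11 + 27)/12 = 1142/327 - 122/12 = 1142/327 - 1*61/6 = 1142/327 - 61/6 = -1455/218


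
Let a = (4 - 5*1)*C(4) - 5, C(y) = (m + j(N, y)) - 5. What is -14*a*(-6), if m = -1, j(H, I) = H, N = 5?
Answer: -336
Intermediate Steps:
C(y) = -1 (C(y) = (-1 + 5) - 5 = 4 - 5 = -1)
a = -4 (a = (4 - 5*1)*(-1) - 5 = (4 - 5)*(-1) - 5 = -1*(-1) - 5 = 1 - 5 = -4)
-14*a*(-6) = -14*(-4)*(-6) = 56*(-6) = -336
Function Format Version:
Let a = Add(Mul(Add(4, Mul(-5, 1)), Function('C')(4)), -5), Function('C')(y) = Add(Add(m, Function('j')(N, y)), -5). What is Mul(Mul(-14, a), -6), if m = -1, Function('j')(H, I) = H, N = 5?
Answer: -336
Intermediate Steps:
Function('C')(y) = -1 (Function('C')(y) = Add(Add(-1, 5), -5) = Add(4, -5) = -1)
a = -4 (a = Add(Mul(Add(4, Mul(-5, 1)), -1), -5) = Add(Mul(Add(4, -5), -1), -5) = Add(Mul(-1, -1), -5) = Add(1, -5) = -4)
Mul(Mul(-14, a), -6) = Mul(Mul(-14, -4), -6) = Mul(56, -6) = -336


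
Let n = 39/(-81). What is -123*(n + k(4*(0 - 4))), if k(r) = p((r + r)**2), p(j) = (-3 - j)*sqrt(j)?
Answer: 36380981/9 ≈ 4.0423e+6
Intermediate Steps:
n = -13/27 (n = 39*(-1/81) = -13/27 ≈ -0.48148)
p(j) = sqrt(j)*(-3 - j)
k(r) = 2*sqrt(r**2)*(-3 - 4*r**2) (k(r) = sqrt((r + r)**2)*(-3 - (r + r)**2) = sqrt((2*r)**2)*(-3 - (2*r)**2) = sqrt(4*r**2)*(-3 - 4*r**2) = (2*sqrt(r**2))*(-3 - 4*r**2) = 2*sqrt(r**2)*(-3 - 4*r**2))
-123*(n + k(4*(0 - 4))) = -123*(-13/27 + sqrt((4*(0 - 4))**2)*(-6 - 8*16*(0 - 4)**2)) = -123*(-13/27 + sqrt((4*(-4))**2)*(-6 - 8*(4*(-4))**2)) = -123*(-13/27 + sqrt((-16)**2)*(-6 - 8*(-16)**2)) = -123*(-13/27 + sqrt(256)*(-6 - 8*256)) = -123*(-13/27 + 16*(-6 - 2048)) = -123*(-13/27 + 16*(-2054)) = -123*(-13/27 - 32864) = -123*(-887341/27) = 36380981/9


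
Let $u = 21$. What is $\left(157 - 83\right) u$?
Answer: $1554$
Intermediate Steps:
$\left(157 - 83\right) u = \left(157 - 83\right) 21 = 74 \cdot 21 = 1554$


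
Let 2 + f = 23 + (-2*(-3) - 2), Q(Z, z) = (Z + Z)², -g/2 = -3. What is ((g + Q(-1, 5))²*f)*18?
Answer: 45000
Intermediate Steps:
g = 6 (g = -2*(-3) = 6)
Q(Z, z) = 4*Z² (Q(Z, z) = (2*Z)² = 4*Z²)
f = 25 (f = -2 + (23 + (-2*(-3) - 2)) = -2 + (23 + (6 - 2)) = -2 + (23 + 4) = -2 + 27 = 25)
((g + Q(-1, 5))²*f)*18 = ((6 + 4*(-1)²)²*25)*18 = ((6 + 4*1)²*25)*18 = ((6 + 4)²*25)*18 = (10²*25)*18 = (100*25)*18 = 2500*18 = 45000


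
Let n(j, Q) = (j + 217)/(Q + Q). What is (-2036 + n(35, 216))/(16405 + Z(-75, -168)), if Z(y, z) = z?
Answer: -24425/194844 ≈ -0.12536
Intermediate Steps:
n(j, Q) = (217 + j)/(2*Q) (n(j, Q) = (217 + j)/((2*Q)) = (217 + j)*(1/(2*Q)) = (217 + j)/(2*Q))
(-2036 + n(35, 216))/(16405 + Z(-75, -168)) = (-2036 + (½)*(217 + 35)/216)/(16405 - 168) = (-2036 + (½)*(1/216)*252)/16237 = (-2036 + 7/12)*(1/16237) = -24425/12*1/16237 = -24425/194844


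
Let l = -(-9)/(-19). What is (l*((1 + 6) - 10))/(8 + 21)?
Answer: 27/551 ≈ 0.049002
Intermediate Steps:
l = -9/19 (l = -(-9)*(-1)/19 = -1*9/19 = -9/19 ≈ -0.47368)
(l*((1 + 6) - 10))/(8 + 21) = (-9*((1 + 6) - 10)/19)/(8 + 21) = -9*(7 - 10)/19/29 = -9/19*(-3)*(1/29) = (27/19)*(1/29) = 27/551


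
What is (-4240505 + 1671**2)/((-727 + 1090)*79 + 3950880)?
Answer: -1448264/3979557 ≈ -0.36393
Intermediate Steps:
(-4240505 + 1671**2)/((-727 + 1090)*79 + 3950880) = (-4240505 + 2792241)/(363*79 + 3950880) = -1448264/(28677 + 3950880) = -1448264/3979557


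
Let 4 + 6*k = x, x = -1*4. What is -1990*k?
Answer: 7960/3 ≈ 2653.3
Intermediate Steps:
x = -4
k = -4/3 (k = -⅔ + (⅙)*(-4) = -⅔ - ⅔ = -4/3 ≈ -1.3333)
-1990*k = -1990*(-4/3) = 7960/3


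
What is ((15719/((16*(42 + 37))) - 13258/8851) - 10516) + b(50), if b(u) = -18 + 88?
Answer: -116743967387/11187664 ≈ -10435.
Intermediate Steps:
b(u) = 70
((15719/((16*(42 + 37))) - 13258/8851) - 10516) + b(50) = ((15719/((16*(42 + 37))) - 13258/8851) - 10516) + 70 = ((15719/((16*79)) - 13258*1/8851) - 10516) + 70 = ((15719/1264 - 13258/8851) - 10516) + 70 = (122370757/11187664 - 10516) + 70 = -117527103867/11187664 + 70 = -116743967387/11187664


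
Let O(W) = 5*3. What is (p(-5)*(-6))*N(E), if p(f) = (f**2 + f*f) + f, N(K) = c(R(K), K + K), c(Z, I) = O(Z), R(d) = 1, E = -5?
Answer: -4050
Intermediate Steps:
O(W) = 15
c(Z, I) = 15
N(K) = 15
p(f) = f + 2*f**2 (p(f) = (f**2 + f**2) + f = 2*f**2 + f = f + 2*f**2)
(p(-5)*(-6))*N(E) = (-5*(1 + 2*(-5))*(-6))*15 = (-5*(1 - 10)*(-6))*15 = (-5*(-9)*(-6))*15 = (45*(-6))*15 = -270*15 = -4050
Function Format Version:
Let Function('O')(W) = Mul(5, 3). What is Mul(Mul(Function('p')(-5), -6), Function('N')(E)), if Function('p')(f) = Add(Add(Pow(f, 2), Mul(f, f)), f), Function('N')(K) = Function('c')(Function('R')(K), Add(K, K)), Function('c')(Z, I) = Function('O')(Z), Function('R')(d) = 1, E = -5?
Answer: -4050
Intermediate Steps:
Function('O')(W) = 15
Function('c')(Z, I) = 15
Function('N')(K) = 15
Function('p')(f) = Add(f, Mul(2, Pow(f, 2))) (Function('p')(f) = Add(Add(Pow(f, 2), Pow(f, 2)), f) = Add(Mul(2, Pow(f, 2)), f) = Add(f, Mul(2, Pow(f, 2))))
Mul(Mul(Function('p')(-5), -6), Function('N')(E)) = Mul(Mul(Mul(-5, Add(1, Mul(2, -5))), -6), 15) = Mul(Mul(Mul(-5, Add(1, -10)), -6), 15) = Mul(Mul(Mul(-5, -9), -6), 15) = Mul(Mul(45, -6), 15) = Mul(-270, 15) = -4050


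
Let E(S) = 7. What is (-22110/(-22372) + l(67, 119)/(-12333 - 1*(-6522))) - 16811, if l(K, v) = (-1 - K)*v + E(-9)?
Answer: -364197117897/21667282 ≈ -16809.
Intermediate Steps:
l(K, v) = 7 + v*(-1 - K) (l(K, v) = (-1 - K)*v + 7 = v*(-1 - K) + 7 = 7 + v*(-1 - K))
(-22110/(-22372) + l(67, 119)/(-12333 - 1*(-6522))) - 16811 = (-22110/(-22372) + (7 - 1*119 - 1*67*119)/(-12333 - 1*(-6522))) - 16811 = (-22110*(-1/22372) + (7 - 119 - 7973)/(-12333 + 6522)) - 16811 = (11055/11186 - 8085/(-5811)) - 16811 = (11055/11186 - 8085*(-1/5811)) - 16811 = (11055/11186 + 2695/1937) - 16811 = 51559805/21667282 - 16811 = -364197117897/21667282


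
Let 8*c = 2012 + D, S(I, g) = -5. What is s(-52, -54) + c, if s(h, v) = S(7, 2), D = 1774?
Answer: 1873/4 ≈ 468.25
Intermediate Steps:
s(h, v) = -5
c = 1893/4 (c = (2012 + 1774)/8 = (1/8)*3786 = 1893/4 ≈ 473.25)
s(-52, -54) + c = -5 + 1893/4 = 1873/4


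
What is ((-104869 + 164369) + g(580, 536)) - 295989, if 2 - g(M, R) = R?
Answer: -237023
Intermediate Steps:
g(M, R) = 2 - R
((-104869 + 164369) + g(580, 536)) - 295989 = ((-104869 + 164369) + (2 - 1*536)) - 295989 = (59500 + (2 - 536)) - 295989 = (59500 - 534) - 295989 = 58966 - 295989 = -237023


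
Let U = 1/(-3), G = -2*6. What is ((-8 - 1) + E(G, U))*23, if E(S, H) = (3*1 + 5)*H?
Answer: -805/3 ≈ -268.33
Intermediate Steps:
G = -12
U = -⅓ (U = 1*(-⅓) = -⅓ ≈ -0.33333)
E(S, H) = 8*H (E(S, H) = (3 + 5)*H = 8*H)
((-8 - 1) + E(G, U))*23 = ((-8 - 1) + 8*(-⅓))*23 = (-9 - 8/3)*23 = -35/3*23 = -805/3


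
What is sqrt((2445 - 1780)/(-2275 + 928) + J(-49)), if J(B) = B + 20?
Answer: 4*I*sqrt(3344601)/1347 ≈ 5.4308*I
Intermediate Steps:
J(B) = 20 + B
sqrt((2445 - 1780)/(-2275 + 928) + J(-49)) = sqrt((2445 - 1780)/(-2275 + 928) + (20 - 49)) = sqrt(665/(-1347) - 29) = sqrt(665*(-1/1347) - 29) = sqrt(-665/1347 - 29) = sqrt(-39728/1347) = 4*I*sqrt(3344601)/1347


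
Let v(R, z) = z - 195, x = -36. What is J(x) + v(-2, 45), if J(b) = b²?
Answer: 1146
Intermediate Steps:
v(R, z) = -195 + z
J(x) + v(-2, 45) = (-36)² + (-195 + 45) = 1296 - 150 = 1146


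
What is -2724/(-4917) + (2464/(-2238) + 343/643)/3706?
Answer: 2420539941415/4370442673278 ≈ 0.55384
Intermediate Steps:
-2724/(-4917) + (2464/(-2238) + 343/643)/3706 = -2724*(-1/4917) + (2464*(-1/2238) + 343*(1/643))*(1/3706) = 908/1639 + (-1232/1119 + 343/643)*(1/3706) = 908/1639 - 408359/719517*1/3706 = 908/1639 - 408359/2666530002 = 2420539941415/4370442673278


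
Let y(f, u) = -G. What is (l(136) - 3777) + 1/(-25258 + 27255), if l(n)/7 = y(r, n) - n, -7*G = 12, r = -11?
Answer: -9419848/1997 ≈ -4717.0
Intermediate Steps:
G = -12/7 (G = -1/7*12 = -12/7 ≈ -1.7143)
y(f, u) = 12/7 (y(f, u) = -1*(-12/7) = 12/7)
l(n) = 12 - 7*n (l(n) = 7*(12/7 - n) = 12 - 7*n)
(l(136) - 3777) + 1/(-25258 + 27255) = ((12 - 7*136) - 3777) + 1/(-25258 + 27255) = ((12 - 952) - 3777) + 1/1997 = (-940 - 3777) + 1/1997 = -4717 + 1/1997 = -9419848/1997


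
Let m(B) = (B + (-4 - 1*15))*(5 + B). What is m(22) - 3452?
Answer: -3371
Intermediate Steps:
m(B) = (-19 + B)*(5 + B) (m(B) = (B + (-4 - 15))*(5 + B) = (B - 19)*(5 + B) = (-19 + B)*(5 + B))
m(22) - 3452 = (-95 + 22² - 14*22) - 3452 = (-95 + 484 - 308) - 3452 = 81 - 3452 = -3371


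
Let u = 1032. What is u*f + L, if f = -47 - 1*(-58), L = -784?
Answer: 10568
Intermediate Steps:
f = 11 (f = -47 + 58 = 11)
u*f + L = 1032*11 - 784 = 11352 - 784 = 10568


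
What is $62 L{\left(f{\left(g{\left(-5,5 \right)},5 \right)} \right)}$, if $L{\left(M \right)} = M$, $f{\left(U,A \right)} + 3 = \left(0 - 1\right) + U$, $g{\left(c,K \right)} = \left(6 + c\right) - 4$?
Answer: $-434$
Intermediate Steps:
$g{\left(c,K \right)} = 2 + c$
$f{\left(U,A \right)} = -4 + U$ ($f{\left(U,A \right)} = -3 + \left(\left(0 - 1\right) + U\right) = -3 + \left(-1 + U\right) = -4 + U$)
$62 L{\left(f{\left(g{\left(-5,5 \right)},5 \right)} \right)} = 62 \left(-4 + \left(2 - 5\right)\right) = 62 \left(-4 - 3\right) = 62 \left(-7\right) = -434$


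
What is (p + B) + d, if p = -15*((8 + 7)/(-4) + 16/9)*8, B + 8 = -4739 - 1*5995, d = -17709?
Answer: -84643/3 ≈ -28214.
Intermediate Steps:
B = -10742 (B = -8 + (-4739 - 1*5995) = -8 + (-4739 - 5995) = -8 - 10734 = -10742)
p = 710/3 (p = -15*(15*(-1/4) + 16*(1/9))*8 = -15*(-15/4 + 16/9)*8 = -15*(-71/36)*8 = (355/12)*8 = 710/3 ≈ 236.67)
(p + B) + d = (710/3 - 10742) - 17709 = -31516/3 - 17709 = -84643/3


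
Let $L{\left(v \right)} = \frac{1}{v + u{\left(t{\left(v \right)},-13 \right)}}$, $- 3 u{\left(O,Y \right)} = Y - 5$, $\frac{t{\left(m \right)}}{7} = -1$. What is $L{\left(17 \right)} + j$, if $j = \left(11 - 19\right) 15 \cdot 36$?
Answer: $- \frac{99359}{23} \approx -4320.0$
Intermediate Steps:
$j = -4320$ ($j = \left(11 - 19\right) 15 \cdot 36 = \left(-8\right) 15 \cdot 36 = \left(-120\right) 36 = -4320$)
$t{\left(m \right)} = -7$ ($t{\left(m \right)} = 7 \left(-1\right) = -7$)
$u{\left(O,Y \right)} = \frac{5}{3} - \frac{Y}{3}$ ($u{\left(O,Y \right)} = - \frac{Y - 5}{3} = - \frac{-5 + Y}{3} = \frac{5}{3} - \frac{Y}{3}$)
$L{\left(v \right)} = \frac{1}{6 + v}$ ($L{\left(v \right)} = \frac{1}{v + \left(\frac{5}{3} - - \frac{13}{3}\right)} = \frac{1}{v + \left(\frac{5}{3} + \frac{13}{3}\right)} = \frac{1}{v + 6} = \frac{1}{6 + v}$)
$L{\left(17 \right)} + j = \frac{1}{6 + 17} - 4320 = \frac{1}{23} - 4320 = - \frac{99359}{23}$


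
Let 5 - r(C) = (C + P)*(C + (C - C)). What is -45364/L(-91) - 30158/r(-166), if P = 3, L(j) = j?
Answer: 94613590/189371 ≈ 499.62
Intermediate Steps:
r(C) = 5 - C*(3 + C) (r(C) = 5 - (C + 3)*(C + (C - C)) = 5 - (3 + C)*(C + 0) = 5 - (3 + C)*C = 5 - C*(3 + C))
-45364/L(-91) - 30158/r(-166) = -45364/(-91) - 30158/(5 - 1*(-166)² - 3*(-166)) = -45364*(-1/91) - 30158/(5 - 1*27556 + 498) = 45364/91 - 30158/(5 - 27556 + 498) = 45364/91 - 30158/(-27053) = 45364/91 - 30158*(-1/27053) = 45364/91 + 30158/27053 = 94613590/189371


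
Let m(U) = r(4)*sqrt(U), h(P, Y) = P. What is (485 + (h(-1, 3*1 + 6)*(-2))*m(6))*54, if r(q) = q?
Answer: 26190 + 432*sqrt(6) ≈ 27248.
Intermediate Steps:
m(U) = 4*sqrt(U)
(485 + (h(-1, 3*1 + 6)*(-2))*m(6))*54 = (485 + (-1*(-2))*(4*sqrt(6)))*54 = (485 + 2*(4*sqrt(6)))*54 = (485 + 8*sqrt(6))*54 = 26190 + 432*sqrt(6)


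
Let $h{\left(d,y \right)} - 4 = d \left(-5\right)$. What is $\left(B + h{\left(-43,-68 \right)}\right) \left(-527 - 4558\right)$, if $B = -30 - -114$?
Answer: $-1540755$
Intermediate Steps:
$h{\left(d,y \right)} = 4 - 5 d$ ($h{\left(d,y \right)} = 4 + d \left(-5\right) = 4 - 5 d$)
$B = 84$ ($B = -30 + 114 = 84$)
$\left(B + h{\left(-43,-68 \right)}\right) \left(-527 - 4558\right) = \left(84 + \left(4 - -215\right)\right) \left(-527 - 4558\right) = \left(84 + \left(4 + 215\right)\right) \left(-5085\right) = \left(84 + 219\right) \left(-5085\right) = 303 \left(-5085\right) = -1540755$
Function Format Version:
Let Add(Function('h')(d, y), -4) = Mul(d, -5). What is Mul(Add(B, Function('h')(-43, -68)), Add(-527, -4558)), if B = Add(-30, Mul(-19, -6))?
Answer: -1540755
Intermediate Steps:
Function('h')(d, y) = Add(4, Mul(-5, d)) (Function('h')(d, y) = Add(4, Mul(d, -5)) = Add(4, Mul(-5, d)))
B = 84 (B = Add(-30, 114) = 84)
Mul(Add(B, Function('h')(-43, -68)), Add(-527, -4558)) = Mul(Add(84, Add(4, Mul(-5, -43))), Add(-527, -4558)) = Mul(Add(84, Add(4, 215)), -5085) = Mul(Add(84, 219), -5085) = Mul(303, -5085) = -1540755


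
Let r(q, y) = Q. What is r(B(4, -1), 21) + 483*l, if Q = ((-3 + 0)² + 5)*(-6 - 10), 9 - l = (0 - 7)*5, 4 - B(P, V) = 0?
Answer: 21028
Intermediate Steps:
B(P, V) = 4 (B(P, V) = 4 - 1*0 = 4 + 0 = 4)
l = 44 (l = 9 - (0 - 7)*5 = 9 - (-7)*5 = 9 - 1*(-35) = 9 + 35 = 44)
Q = -224 (Q = ((-3)² + 5)*(-16) = (9 + 5)*(-16) = 14*(-16) = -224)
r(q, y) = -224
r(B(4, -1), 21) + 483*l = -224 + 483*44 = -224 + 21252 = 21028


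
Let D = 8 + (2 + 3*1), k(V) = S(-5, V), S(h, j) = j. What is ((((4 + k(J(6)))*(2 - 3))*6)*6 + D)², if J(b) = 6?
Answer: 120409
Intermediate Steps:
k(V) = V
D = 13 (D = 8 + (2 + 3) = 8 + 5 = 13)
((((4 + k(J(6)))*(2 - 3))*6)*6 + D)² = ((((4 + 6)*(2 - 3))*6)*6 + 13)² = (((10*(-1))*6)*6 + 13)² = (-10*6*6 + 13)² = (-60*6 + 13)² = (-360 + 13)² = (-347)² = 120409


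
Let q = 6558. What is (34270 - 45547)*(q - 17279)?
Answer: 120900717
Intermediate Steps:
(34270 - 45547)*(q - 17279) = (34270 - 45547)*(6558 - 17279) = -11277*(-10721) = 120900717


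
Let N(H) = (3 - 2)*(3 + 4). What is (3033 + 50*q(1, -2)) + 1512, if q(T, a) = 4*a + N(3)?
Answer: 4495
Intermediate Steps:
N(H) = 7 (N(H) = 1*7 = 7)
q(T, a) = 7 + 4*a (q(T, a) = 4*a + 7 = 7 + 4*a)
(3033 + 50*q(1, -2)) + 1512 = (3033 + 50*(7 + 4*(-2))) + 1512 = (3033 + 50*(7 - 8)) + 1512 = (3033 + 50*(-1)) + 1512 = (3033 - 50) + 1512 = 2983 + 1512 = 4495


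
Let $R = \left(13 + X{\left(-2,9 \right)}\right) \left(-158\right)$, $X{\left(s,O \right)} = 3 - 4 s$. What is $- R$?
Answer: $3792$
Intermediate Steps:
$R = -3792$ ($R = \left(13 + \left(3 - -8\right)\right) \left(-158\right) = \left(13 + \left(3 + 8\right)\right) \left(-158\right) = \left(13 + 11\right) \left(-158\right) = 24 \left(-158\right) = -3792$)
$- R = \left(-1\right) \left(-3792\right) = 3792$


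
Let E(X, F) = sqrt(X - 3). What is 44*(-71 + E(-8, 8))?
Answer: -3124 + 44*I*sqrt(11) ≈ -3124.0 + 145.93*I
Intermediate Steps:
E(X, F) = sqrt(-3 + X)
44*(-71 + E(-8, 8)) = 44*(-71 + sqrt(-3 - 8)) = 44*(-71 + sqrt(-11)) = 44*(-71 + I*sqrt(11)) = -3124 + 44*I*sqrt(11)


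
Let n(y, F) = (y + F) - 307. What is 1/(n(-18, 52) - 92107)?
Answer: -1/92380 ≈ -1.0825e-5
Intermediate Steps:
n(y, F) = -307 + F + y (n(y, F) = (F + y) - 307 = -307 + F + y)
1/(n(-18, 52) - 92107) = 1/((-307 + 52 - 18) - 92107) = 1/(-273 - 92107) = 1/(-92380) = -1/92380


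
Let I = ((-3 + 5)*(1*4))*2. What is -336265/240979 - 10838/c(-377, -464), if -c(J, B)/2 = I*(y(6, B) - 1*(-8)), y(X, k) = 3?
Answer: 1246682561/42412304 ≈ 29.394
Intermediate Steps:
I = 16 (I = (2*4)*2 = 8*2 = 16)
c(J, B) = -352 (c(J, B) = -32*(3 - 1*(-8)) = -32*(3 + 8) = -32*11 = -2*176 = -352)
-336265/240979 - 10838/c(-377, -464) = -336265/240979 - 10838/(-352) = -336265*1/240979 - 10838*(-1/352) = -336265/240979 + 5419/176 = 1246682561/42412304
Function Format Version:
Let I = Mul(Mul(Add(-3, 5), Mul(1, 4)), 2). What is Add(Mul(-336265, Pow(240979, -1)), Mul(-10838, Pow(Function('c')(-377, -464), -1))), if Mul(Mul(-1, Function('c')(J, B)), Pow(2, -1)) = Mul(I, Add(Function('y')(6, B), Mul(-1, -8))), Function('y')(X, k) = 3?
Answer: Rational(1246682561, 42412304) ≈ 29.394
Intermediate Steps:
I = 16 (I = Mul(Mul(2, 4), 2) = Mul(8, 2) = 16)
Function('c')(J, B) = -352 (Function('c')(J, B) = Mul(-2, Mul(16, Add(3, Mul(-1, -8)))) = Mul(-2, Mul(16, Add(3, 8))) = Mul(-2, Mul(16, 11)) = Mul(-2, 176) = -352)
Add(Mul(-336265, Pow(240979, -1)), Mul(-10838, Pow(Function('c')(-377, -464), -1))) = Add(Mul(-336265, Pow(240979, -1)), Mul(-10838, Pow(-352, -1))) = Add(Mul(-336265, Rational(1, 240979)), Mul(-10838, Rational(-1, 352))) = Add(Rational(-336265, 240979), Rational(5419, 176)) = Rational(1246682561, 42412304)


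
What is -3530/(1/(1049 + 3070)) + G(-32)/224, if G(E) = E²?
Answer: -101780458/7 ≈ -1.4540e+7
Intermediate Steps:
-3530/(1/(1049 + 3070)) + G(-32)/224 = -3530/(1/(1049 + 3070)) + (-32)²/224 = -3530/(1/4119) + 1024*(1/224) = -3530/1/4119 + 32/7 = -3530*4119 + 32/7 = -14540070 + 32/7 = -101780458/7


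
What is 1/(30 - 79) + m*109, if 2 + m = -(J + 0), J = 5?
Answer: -37388/49 ≈ -763.02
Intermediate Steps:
m = -7 (m = -2 - (5 + 0) = -2 - 1*5 = -2 - 5 = -7)
1/(30 - 79) + m*109 = 1/(30 - 79) - 7*109 = 1/(-49) - 763 = -1/49 - 763 = -37388/49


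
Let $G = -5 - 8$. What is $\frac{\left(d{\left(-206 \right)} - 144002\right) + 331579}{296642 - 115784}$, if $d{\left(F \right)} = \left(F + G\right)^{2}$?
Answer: $\frac{117769}{90429} \approx 1.3023$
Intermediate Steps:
$G = -13$ ($G = -5 - 8 = -13$)
$d{\left(F \right)} = \left(-13 + F\right)^{2}$ ($d{\left(F \right)} = \left(F - 13\right)^{2} = \left(-13 + F\right)^{2}$)
$\frac{\left(d{\left(-206 \right)} - 144002\right) + 331579}{296642 - 115784} = \frac{\left(\left(-13 - 206\right)^{2} - 144002\right) + 331579}{296642 - 115784} = \frac{\left(\left(-219\right)^{2} - 144002\right) + 331579}{180858} = \left(\left(47961 - 144002\right) + 331579\right) \frac{1}{180858} = \left(-96041 + 331579\right) \frac{1}{180858} = 235538 \cdot \frac{1}{180858} = \frac{117769}{90429}$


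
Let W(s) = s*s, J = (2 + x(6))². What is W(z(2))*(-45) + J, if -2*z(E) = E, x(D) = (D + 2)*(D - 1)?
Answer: 1719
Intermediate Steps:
x(D) = (-1 + D)*(2 + D) (x(D) = (2 + D)*(-1 + D) = (-1 + D)*(2 + D))
z(E) = -E/2
J = 1764 (J = (2 + (-2 + 6 + 6²))² = (2 + (-2 + 6 + 36))² = (2 + 40)² = 42² = 1764)
W(s) = s²
W(z(2))*(-45) + J = (-½*2)²*(-45) + 1764 = (-1)²*(-45) + 1764 = 1*(-45) + 1764 = -45 + 1764 = 1719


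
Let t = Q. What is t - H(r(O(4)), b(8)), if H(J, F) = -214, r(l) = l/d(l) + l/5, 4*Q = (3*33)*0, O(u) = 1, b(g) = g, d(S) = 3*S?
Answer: 214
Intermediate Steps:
Q = 0 (Q = ((3*33)*0)/4 = (99*0)/4 = (1/4)*0 = 0)
t = 0
r(l) = 1/3 + l/5 (r(l) = l/((3*l)) + l/5 = l*(1/(3*l)) + l*(1/5) = 1/3 + l/5)
t - H(r(O(4)), b(8)) = 0 - 1*(-214) = 0 + 214 = 214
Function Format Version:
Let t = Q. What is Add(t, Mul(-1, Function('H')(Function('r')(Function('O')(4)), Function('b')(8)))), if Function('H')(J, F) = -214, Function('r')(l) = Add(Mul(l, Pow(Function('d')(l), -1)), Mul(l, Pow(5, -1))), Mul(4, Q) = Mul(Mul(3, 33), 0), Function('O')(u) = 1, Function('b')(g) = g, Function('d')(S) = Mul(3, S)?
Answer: 214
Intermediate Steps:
Q = 0 (Q = Mul(Rational(1, 4), Mul(Mul(3, 33), 0)) = Mul(Rational(1, 4), Mul(99, 0)) = Mul(Rational(1, 4), 0) = 0)
t = 0
Function('r')(l) = Add(Rational(1, 3), Mul(Rational(1, 5), l)) (Function('r')(l) = Add(Mul(l, Pow(Mul(3, l), -1)), Mul(l, Pow(5, -1))) = Add(Mul(l, Mul(Rational(1, 3), Pow(l, -1))), Mul(l, Rational(1, 5))) = Add(Rational(1, 3), Mul(Rational(1, 5), l)))
Add(t, Mul(-1, Function('H')(Function('r')(Function('O')(4)), Function('b')(8)))) = Add(0, Mul(-1, -214)) = Add(0, 214) = 214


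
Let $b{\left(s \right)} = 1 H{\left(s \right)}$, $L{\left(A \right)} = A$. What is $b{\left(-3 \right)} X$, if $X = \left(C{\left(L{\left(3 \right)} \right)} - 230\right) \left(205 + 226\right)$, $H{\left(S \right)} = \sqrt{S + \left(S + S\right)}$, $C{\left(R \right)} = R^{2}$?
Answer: $- 285753 i \approx - 2.8575 \cdot 10^{5} i$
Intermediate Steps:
$H{\left(S \right)} = \sqrt{3} \sqrt{S}$ ($H{\left(S \right)} = \sqrt{S + 2 S} = \sqrt{3 S} = \sqrt{3} \sqrt{S}$)
$b{\left(s \right)} = \sqrt{3} \sqrt{s}$ ($b{\left(s \right)} = 1 \sqrt{3} \sqrt{s} = \sqrt{3} \sqrt{s}$)
$X = -95251$ ($X = \left(3^{2} - 230\right) \left(205 + 226\right) = \left(9 - 230\right) 431 = \left(-221\right) 431 = -95251$)
$b{\left(-3 \right)} X = \sqrt{3} \sqrt{-3} \left(-95251\right) = \sqrt{3} i \sqrt{3} \left(-95251\right) = 3 i \left(-95251\right) = - 285753 i$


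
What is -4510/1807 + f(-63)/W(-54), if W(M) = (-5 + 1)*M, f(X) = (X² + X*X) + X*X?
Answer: 760807/14456 ≈ 52.629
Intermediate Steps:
f(X) = 3*X² (f(X) = (X² + X²) + X² = 2*X² + X² = 3*X²)
W(M) = -4*M
-4510/1807 + f(-63)/W(-54) = -4510/1807 + (3*(-63)²)/((-4*(-54))) = -4510*1/1807 + (3*3969)/216 = -4510/1807 + 11907*(1/216) = -4510/1807 + 441/8 = 760807/14456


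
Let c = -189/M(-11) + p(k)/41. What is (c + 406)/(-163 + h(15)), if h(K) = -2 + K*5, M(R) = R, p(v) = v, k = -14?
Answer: -21189/4510 ≈ -4.6982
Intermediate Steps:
c = 7595/451 (c = -189/(-11) - 14/41 = -189*(-1/11) - 14*1/41 = 189/11 - 14/41 = 7595/451 ≈ 16.840)
h(K) = -2 + 5*K
(c + 406)/(-163 + h(15)) = (7595/451 + 406)/(-163 + (-2 + 5*15)) = 190701/(451*(-163 + (-2 + 75))) = 190701/(451*(-163 + 73)) = (190701/451)/(-90) = (190701/451)*(-1/90) = -21189/4510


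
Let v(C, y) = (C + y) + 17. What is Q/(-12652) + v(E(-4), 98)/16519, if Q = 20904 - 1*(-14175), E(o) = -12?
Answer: -578166845/208998388 ≈ -2.7664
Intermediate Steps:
Q = 35079 (Q = 20904 + 14175 = 35079)
v(C, y) = 17 + C + y
Q/(-12652) + v(E(-4), 98)/16519 = 35079/(-12652) + (17 - 12 + 98)/16519 = 35079*(-1/12652) + 103*(1/16519) = -35079/12652 + 103/16519 = -578166845/208998388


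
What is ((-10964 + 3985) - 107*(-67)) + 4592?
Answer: 4782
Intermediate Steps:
((-10964 + 3985) - 107*(-67)) + 4592 = (-6979 + 7169) + 4592 = 190 + 4592 = 4782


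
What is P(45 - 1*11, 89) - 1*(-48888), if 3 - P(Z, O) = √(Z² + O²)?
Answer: 48891 - √9077 ≈ 48796.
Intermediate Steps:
P(Z, O) = 3 - √(O² + Z²) (P(Z, O) = 3 - √(Z² + O²) = 3 - √(O² + Z²))
P(45 - 1*11, 89) - 1*(-48888) = (3 - √(89² + (45 - 1*11)²)) - 1*(-48888) = (3 - √(7921 + (45 - 11)²)) + 48888 = (3 - √(7921 + 34²)) + 48888 = (3 - √(7921 + 1156)) + 48888 = (3 - √9077) + 48888 = 48891 - √9077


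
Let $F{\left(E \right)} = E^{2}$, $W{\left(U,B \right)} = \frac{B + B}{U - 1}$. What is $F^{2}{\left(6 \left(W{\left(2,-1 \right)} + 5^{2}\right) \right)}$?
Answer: $362673936$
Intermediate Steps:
$W{\left(U,B \right)} = \frac{2 B}{-1 + U}$
$F^{2}{\left(6 \left(W{\left(2,-1 \right)} + 5^{2}\right) \right)} = \left(\left(6 \left(2 \left(-1\right) \frac{1}{-1 + 2} + 5^{2}\right)\right)^{2}\right)^{2} = \left(\left(6 \left(2 \left(-1\right) 1^{-1} + 25\right)\right)^{2}\right)^{2} = \left(\left(6 \left(2 \left(-1\right) 1 + 25\right)\right)^{2}\right)^{2} = \left(\left(6 \left(-2 + 25\right)\right)^{2}\right)^{2} = \left(\left(6 \cdot 23\right)^{2}\right)^{2} = \left(138^{2}\right)^{2} = 19044^{2} = 362673936$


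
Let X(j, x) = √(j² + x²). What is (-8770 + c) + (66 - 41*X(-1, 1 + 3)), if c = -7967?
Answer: -16671 - 41*√17 ≈ -16840.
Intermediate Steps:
(-8770 + c) + (66 - 41*X(-1, 1 + 3)) = (-8770 - 7967) + (66 - 41*√((-1)² + (1 + 3)²)) = -16737 + (66 - 41*√(1 + 4²)) = -16737 + (66 - 41*√(1 + 16)) = -16737 + (66 - 41*√17) = -16671 - 41*√17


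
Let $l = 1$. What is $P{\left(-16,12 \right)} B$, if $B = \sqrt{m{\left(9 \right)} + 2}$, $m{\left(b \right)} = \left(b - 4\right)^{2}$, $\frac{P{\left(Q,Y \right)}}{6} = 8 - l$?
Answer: $126 \sqrt{3} \approx 218.24$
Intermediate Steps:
$P{\left(Q,Y \right)} = 42$ ($P{\left(Q,Y \right)} = 6 \left(8 - 1\right) = 6 \cdot 7 = 42$)
$m{\left(b \right)} = \left(-4 + b\right)^{2}$
$B = 3 \sqrt{3}$ ($B = \sqrt{\left(-4 + 9\right)^{2} + 2} = \sqrt{5^{2} + 2} = \sqrt{25 + 2} = \sqrt{27} = 3 \sqrt{3} \approx 5.1962$)
$P{\left(-16,12 \right)} B = 42 \cdot 3 \sqrt{3} = 126 \sqrt{3}$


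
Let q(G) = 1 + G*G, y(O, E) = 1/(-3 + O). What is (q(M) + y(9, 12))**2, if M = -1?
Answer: 169/36 ≈ 4.6944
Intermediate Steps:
q(G) = 1 + G**2
(q(M) + y(9, 12))**2 = ((1 + (-1)**2) + 1/(-3 + 9))**2 = ((1 + 1) + 1/6)**2 = (2 + 1/6)**2 = (13/6)**2 = 169/36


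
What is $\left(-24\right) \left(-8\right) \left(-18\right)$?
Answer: $-3456$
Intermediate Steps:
$\left(-24\right) \left(-8\right) \left(-18\right) = 192 \left(-18\right) = -3456$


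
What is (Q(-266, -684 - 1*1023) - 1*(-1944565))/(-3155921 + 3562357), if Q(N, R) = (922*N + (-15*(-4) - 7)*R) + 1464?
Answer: 805153/203218 ≈ 3.9620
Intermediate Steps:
Q(N, R) = 1464 + 53*R + 922*N (Q(N, R) = (922*N + (60 - 7)*R) + 1464 = (922*N + 53*R) + 1464 = (53*R + 922*N) + 1464 = 1464 + 53*R + 922*N)
(Q(-266, -684 - 1*1023) - 1*(-1944565))/(-3155921 + 3562357) = ((1464 + 53*(-684 - 1*1023) + 922*(-266)) - 1*(-1944565))/(-3155921 + 3562357) = ((1464 + 53*(-684 - 1023) - 245252) + 1944565)/406436 = ((1464 + 53*(-1707) - 245252) + 1944565)*(1/406436) = ((1464 - 90471 - 245252) + 1944565)*(1/406436) = (-334259 + 1944565)*(1/406436) = 1610306*(1/406436) = 805153/203218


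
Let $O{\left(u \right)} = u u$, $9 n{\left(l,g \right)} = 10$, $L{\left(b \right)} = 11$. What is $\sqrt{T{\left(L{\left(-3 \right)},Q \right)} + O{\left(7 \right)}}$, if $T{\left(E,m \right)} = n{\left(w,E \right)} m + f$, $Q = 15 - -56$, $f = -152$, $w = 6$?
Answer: $\frac{i \sqrt{217}}{3} \approx 4.9103 i$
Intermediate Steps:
$n{\left(l,g \right)} = \frac{10}{9}$ ($n{\left(l,g \right)} = \frac{1}{9} \cdot 10 = \frac{10}{9}$)
$O{\left(u \right)} = u^{2}$
$Q = 71$ ($Q = 15 + 56 = 71$)
$T{\left(E,m \right)} = -152 + \frac{10 m}{9}$ ($T{\left(E,m \right)} = \frac{10 m}{9} - 152 = -152 + \frac{10 m}{9}$)
$\sqrt{T{\left(L{\left(-3 \right)},Q \right)} + O{\left(7 \right)}} = \sqrt{\left(-152 + \frac{10}{9} \cdot 71\right) + 7^{2}} = \sqrt{\left(-152 + \frac{710}{9}\right) + 49} = \sqrt{- \frac{658}{9} + 49} = \sqrt{- \frac{217}{9}} = \frac{i \sqrt{217}}{3}$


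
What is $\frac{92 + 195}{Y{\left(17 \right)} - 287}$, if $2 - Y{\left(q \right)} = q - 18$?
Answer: $- \frac{287}{284} \approx -1.0106$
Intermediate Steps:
$Y{\left(q \right)} = 20 - q$ ($Y{\left(q \right)} = 2 - \left(q - 18\right) = 2 - \left(-18 + q\right) = 20 - q$)
$\frac{92 + 195}{Y{\left(17 \right)} - 287} = \frac{92 + 195}{\left(20 - 17\right) - 287} = \frac{287}{\left(20 - 17\right) - 287} = \frac{287}{3 - 287} = \frac{287}{-284} = 287 \left(- \frac{1}{284}\right) = - \frac{287}{284}$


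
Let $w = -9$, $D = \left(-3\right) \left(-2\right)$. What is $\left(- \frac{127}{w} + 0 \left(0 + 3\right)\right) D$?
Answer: $\frac{254}{3} \approx 84.667$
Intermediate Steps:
$D = 6$
$\left(- \frac{127}{w} + 0 \left(0 + 3\right)\right) D = \left(- \frac{127}{-9} + 0 \left(0 + 3\right)\right) 6 = \left(\left(-127\right) \left(- \frac{1}{9}\right) + 0 \cdot 3\right) 6 = \left(\frac{127}{9} + 0\right) 6 = \frac{127}{9} \cdot 6 = \frac{254}{3}$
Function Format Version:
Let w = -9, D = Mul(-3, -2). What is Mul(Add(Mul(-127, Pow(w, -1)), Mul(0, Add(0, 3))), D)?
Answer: Rational(254, 3) ≈ 84.667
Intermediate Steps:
D = 6
Mul(Add(Mul(-127, Pow(w, -1)), Mul(0, Add(0, 3))), D) = Mul(Add(Mul(-127, Pow(-9, -1)), Mul(0, Add(0, 3))), 6) = Mul(Add(Mul(-127, Rational(-1, 9)), Mul(0, 3)), 6) = Mul(Add(Rational(127, 9), 0), 6) = Mul(Rational(127, 9), 6) = Rational(254, 3)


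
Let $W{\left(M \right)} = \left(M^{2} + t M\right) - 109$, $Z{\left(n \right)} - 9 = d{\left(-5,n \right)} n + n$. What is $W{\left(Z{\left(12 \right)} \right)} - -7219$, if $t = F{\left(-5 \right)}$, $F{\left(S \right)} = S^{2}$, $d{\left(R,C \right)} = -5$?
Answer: $7656$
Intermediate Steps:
$t = 25$ ($t = \left(-5\right)^{2} = 25$)
$Z{\left(n \right)} = 9 - 4 n$ ($Z{\left(n \right)} = 9 + \left(- 5 n + n\right) = 9 - 4 n$)
$W{\left(M \right)} = -109 + M^{2} + 25 M$ ($W{\left(M \right)} = \left(M^{2} + 25 M\right) - 109 = -109 + M^{2} + 25 M$)
$W{\left(Z{\left(12 \right)} \right)} - -7219 = \left(-109 + \left(9 - 48\right)^{2} + 25 \left(9 - 48\right)\right) - -7219 = \left(-109 + \left(9 - 48\right)^{2} + 25 \left(9 - 48\right)\right) + 7219 = \left(-109 + \left(-39\right)^{2} + 25 \left(-39\right)\right) + 7219 = \left(-109 + 1521 - 975\right) + 7219 = 437 + 7219 = 7656$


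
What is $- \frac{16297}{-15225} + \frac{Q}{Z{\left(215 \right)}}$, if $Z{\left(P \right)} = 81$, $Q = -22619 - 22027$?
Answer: $- \frac{75379477}{137025} \approx -550.12$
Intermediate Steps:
$Q = -44646$ ($Q = -22619 - 22027 = -44646$)
$- \frac{16297}{-15225} + \frac{Q}{Z{\left(215 \right)}} = - \frac{16297}{-15225} - \frac{44646}{81} = \left(-16297\right) \left(- \frac{1}{15225}\right) - \frac{14882}{27} = \frac{16297}{15225} - \frac{14882}{27} = - \frac{75379477}{137025}$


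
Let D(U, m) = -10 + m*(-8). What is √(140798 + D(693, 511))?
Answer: 10*√1367 ≈ 369.73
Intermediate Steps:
D(U, m) = -10 - 8*m
√(140798 + D(693, 511)) = √(140798 + (-10 - 8*511)) = √(140798 + (-10 - 4088)) = √(140798 - 4098) = √136700 = 10*√1367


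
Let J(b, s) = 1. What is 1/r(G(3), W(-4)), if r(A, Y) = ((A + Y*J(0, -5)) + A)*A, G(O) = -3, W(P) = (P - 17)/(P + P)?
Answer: 8/81 ≈ 0.098765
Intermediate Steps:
W(P) = (-17 + P)/(2*P) (W(P) = (-17 + P)/((2*P)) = (-17 + P)*(1/(2*P)) = (-17 + P)/(2*P))
r(A, Y) = A*(Y + 2*A) (r(A, Y) = ((A + Y*1) + A)*A = ((A + Y) + A)*A = (Y + 2*A)*A = A*(Y + 2*A))
1/r(G(3), W(-4)) = 1/(-3*((1/2)*(-17 - 4)/(-4) + 2*(-3))) = 1/(-3*((1/2)*(-1/4)*(-21) - 6)) = 1/(-3*(21/8 - 6)) = 1/(-3*(-27/8)) = 1/(81/8) = 8/81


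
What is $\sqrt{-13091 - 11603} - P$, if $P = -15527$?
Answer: $15527 + i \sqrt{24694} \approx 15527.0 + 157.14 i$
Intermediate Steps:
$\sqrt{-13091 - 11603} - P = \sqrt{-13091 - 11603} - -15527 = \sqrt{-24694} + 15527 = i \sqrt{24694} + 15527 = 15527 + i \sqrt{24694}$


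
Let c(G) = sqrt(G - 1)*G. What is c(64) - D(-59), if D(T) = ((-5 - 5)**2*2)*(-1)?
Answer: 200 + 192*sqrt(7) ≈ 707.98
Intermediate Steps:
c(G) = G*sqrt(-1 + G) (c(G) = sqrt(-1 + G)*G = G*sqrt(-1 + G))
D(T) = -200 (D(T) = ((-10)**2*2)*(-1) = (100*2)*(-1) = 200*(-1) = -200)
c(64) - D(-59) = 64*sqrt(-1 + 64) - 1*(-200) = 64*sqrt(63) + 200 = 64*(3*sqrt(7)) + 200 = 192*sqrt(7) + 200 = 200 + 192*sqrt(7)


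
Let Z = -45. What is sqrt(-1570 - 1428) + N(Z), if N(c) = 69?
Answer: 69 + I*sqrt(2998) ≈ 69.0 + 54.754*I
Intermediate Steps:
sqrt(-1570 - 1428) + N(Z) = sqrt(-1570 - 1428) + 69 = sqrt(-2998) + 69 = I*sqrt(2998) + 69 = 69 + I*sqrt(2998)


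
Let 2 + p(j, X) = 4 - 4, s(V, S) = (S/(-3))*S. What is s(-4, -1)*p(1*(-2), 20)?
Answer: ⅔ ≈ 0.66667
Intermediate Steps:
s(V, S) = -S²/3 (s(V, S) = (S*(-⅓))*S = (-S/3)*S = -S²/3)
p(j, X) = -2 (p(j, X) = -2 + (4 - 4) = -2 + 0 = -2)
s(-4, -1)*p(1*(-2), 20) = -⅓*(-1)²*(-2) = -⅓*1*(-2) = -⅓*(-2) = ⅔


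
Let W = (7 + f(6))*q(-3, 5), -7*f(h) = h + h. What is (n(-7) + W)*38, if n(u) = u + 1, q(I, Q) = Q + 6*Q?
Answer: 6802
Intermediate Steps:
f(h) = -2*h/7 (f(h) = -(h + h)/7 = -2*h/7)
q(I, Q) = 7*Q
n(u) = 1 + u
W = 185 (W = (7 - 2/7*6)*(7*5) = (7 - 12/7)*35 = (37/7)*35 = 185)
(n(-7) + W)*38 = ((1 - 7) + 185)*38 = (-6 + 185)*38 = 179*38 = 6802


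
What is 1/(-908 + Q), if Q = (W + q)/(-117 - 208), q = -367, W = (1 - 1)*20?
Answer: -325/294733 ≈ -0.0011027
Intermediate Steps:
W = 0 (W = 0*20 = 0)
Q = 367/325 (Q = (0 - 367)/(-117 - 208) = -367/(-325) = -367*(-1/325) = 367/325 ≈ 1.1292)
1/(-908 + Q) = 1/(-908 + 367/325) = 1/(-294733/325) = -325/294733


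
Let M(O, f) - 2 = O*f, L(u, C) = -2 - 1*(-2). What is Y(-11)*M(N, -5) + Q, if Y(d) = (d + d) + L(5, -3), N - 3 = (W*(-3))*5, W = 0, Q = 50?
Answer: 336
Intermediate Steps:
L(u, C) = 0 (L(u, C) = -2 + 2 = 0)
N = 3 (N = 3 + (0*(-3))*5 = 3 + 0*5 = 3 + 0 = 3)
M(O, f) = 2 + O*f
Y(d) = 2*d (Y(d) = (d + d) + 0 = 2*d + 0 = 2*d)
Y(-11)*M(N, -5) + Q = (2*(-11))*(2 + 3*(-5)) + 50 = -22*(2 - 15) + 50 = -22*(-13) + 50 = 286 + 50 = 336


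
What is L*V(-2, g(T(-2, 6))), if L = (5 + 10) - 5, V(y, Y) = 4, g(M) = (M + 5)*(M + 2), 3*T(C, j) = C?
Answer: 40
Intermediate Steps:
T(C, j) = C/3
g(M) = (2 + M)*(5 + M) (g(M) = (5 + M)*(2 + M) = (2 + M)*(5 + M))
L = 10 (L = 15 - 5 = 10)
L*V(-2, g(T(-2, 6))) = 10*4 = 40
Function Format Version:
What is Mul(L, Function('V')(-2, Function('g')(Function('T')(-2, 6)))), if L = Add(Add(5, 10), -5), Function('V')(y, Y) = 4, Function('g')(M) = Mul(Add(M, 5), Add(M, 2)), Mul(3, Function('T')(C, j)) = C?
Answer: 40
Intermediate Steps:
Function('T')(C, j) = Mul(Rational(1, 3), C)
Function('g')(M) = Mul(Add(2, M), Add(5, M)) (Function('g')(M) = Mul(Add(5, M), Add(2, M)) = Mul(Add(2, M), Add(5, M)))
L = 10 (L = Add(15, -5) = 10)
Mul(L, Function('V')(-2, Function('g')(Function('T')(-2, 6)))) = Mul(10, 4) = 40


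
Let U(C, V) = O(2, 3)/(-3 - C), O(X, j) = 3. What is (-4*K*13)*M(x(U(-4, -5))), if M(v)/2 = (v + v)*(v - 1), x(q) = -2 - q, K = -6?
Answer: 37440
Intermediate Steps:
U(C, V) = 3/(-3 - C)
M(v) = 4*v*(-1 + v) (M(v) = 2*((v + v)*(v - 1)) = 2*((2*v)*(-1 + v)) = 2*(2*v*(-1 + v)) = 4*v*(-1 + v))
(-4*K*13)*M(x(U(-4, -5))) = (-4*(-6)*13)*(4*(-2 - (-3)/(3 - 4))*(-1 + (-2 - (-3)/(3 - 4)))) = (24*13)*(4*(-2 - (-3)/(-1))*(-1 + (-2 - (-3)/(-1)))) = 312*(4*(-2 - (-3)*(-1))*(-1 + (-2 - (-3)*(-1)))) = 312*(4*(-2 - 1*3)*(-1 + (-2 - 1*3))) = 312*(4*(-2 - 3)*(-1 + (-2 - 3))) = 312*(4*(-5)*(-1 - 5)) = 312*(4*(-5)*(-6)) = 312*120 = 37440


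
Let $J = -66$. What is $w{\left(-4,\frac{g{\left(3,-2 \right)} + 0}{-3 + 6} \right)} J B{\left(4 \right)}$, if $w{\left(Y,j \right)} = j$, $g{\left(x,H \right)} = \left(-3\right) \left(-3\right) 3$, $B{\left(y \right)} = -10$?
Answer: $5940$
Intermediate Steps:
$g{\left(x,H \right)} = 27$ ($g{\left(x,H \right)} = 9 \cdot 3 = 27$)
$w{\left(-4,\frac{g{\left(3,-2 \right)} + 0}{-3 + 6} \right)} J B{\left(4 \right)} = \frac{27 + 0}{-3 + 6} \left(-66\right) \left(-10\right) = \frac{27}{3} \left(-66\right) \left(-10\right) = 27 \cdot \frac{1}{3} \left(-66\right) \left(-10\right) = 9 \left(-66\right) \left(-10\right) = \left(-594\right) \left(-10\right) = 5940$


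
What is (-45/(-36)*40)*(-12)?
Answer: -600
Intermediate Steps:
(-45/(-36)*40)*(-12) = (-45*(-1/36)*40)*(-12) = ((5/4)*40)*(-12) = 50*(-12) = -600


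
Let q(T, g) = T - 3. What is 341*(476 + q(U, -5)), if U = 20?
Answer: 168113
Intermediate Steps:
q(T, g) = -3 + T
341*(476 + q(U, -5)) = 341*(476 + (-3 + 20)) = 341*(476 + 17) = 341*493 = 168113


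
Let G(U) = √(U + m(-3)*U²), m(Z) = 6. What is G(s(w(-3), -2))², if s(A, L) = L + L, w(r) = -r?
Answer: 92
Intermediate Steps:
s(A, L) = 2*L
G(U) = √(U + 6*U²)
G(s(w(-3), -2))² = (√((2*(-2))*(1 + 6*(2*(-2)))))² = (√(-4*(1 + 6*(-4))))² = (√(-4*(1 - 24)))² = (√(-4*(-23)))² = (√92)² = (2*√23)² = 92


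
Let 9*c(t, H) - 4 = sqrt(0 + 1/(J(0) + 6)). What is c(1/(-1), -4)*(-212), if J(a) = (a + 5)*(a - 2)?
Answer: -848/9 - 106*I/9 ≈ -94.222 - 11.778*I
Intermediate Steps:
J(a) = (-2 + a)*(5 + a) (J(a) = (5 + a)*(-2 + a) = (-2 + a)*(5 + a))
c(t, H) = 4/9 + I/18 (c(t, H) = 4/9 + sqrt(0 + 1/((-10 + 0**2 + 3*0) + 6))/9 = 4/9 + sqrt(0 + 1/((-10 + 0 + 0) + 6))/9 = 4/9 + sqrt(0 + 1/(-10 + 6))/9 = 4/9 + sqrt(0 + 1/(-4))/9 = 4/9 + sqrt(0 - 1/4)/9 = 4/9 + sqrt(-1/4)/9 = 4/9 + (I/2)/9 = 4/9 + I/18)
c(1/(-1), -4)*(-212) = (4/9 + I/18)*(-212) = -848/9 - 106*I/9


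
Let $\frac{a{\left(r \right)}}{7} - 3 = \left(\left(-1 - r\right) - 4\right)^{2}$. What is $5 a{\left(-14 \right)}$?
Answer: $2940$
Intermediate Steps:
$a{\left(r \right)} = 21 + 7 \left(-5 - r\right)^{2}$ ($a{\left(r \right)} = 21 + 7 \left(\left(-1 - r\right) - 4\right)^{2} = 21 + 7 \left(-5 - r\right)^{2}$)
$5 a{\left(-14 \right)} = 5 \left(21 + 7 \left(5 - 14\right)^{2}\right) = 5 \left(21 + 7 \left(-9\right)^{2}\right) = 5 \left(21 + 7 \cdot 81\right) = 5 \left(21 + 567\right) = 5 \cdot 588 = 2940$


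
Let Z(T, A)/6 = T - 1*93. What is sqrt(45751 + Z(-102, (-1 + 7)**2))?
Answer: sqrt(44581) ≈ 211.14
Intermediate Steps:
Z(T, A) = -558 + 6*T (Z(T, A) = 6*(T - 1*93) = 6*(T - 93) = 6*(-93 + T) = -558 + 6*T)
sqrt(45751 + Z(-102, (-1 + 7)**2)) = sqrt(45751 + (-558 + 6*(-102))) = sqrt(45751 + (-558 - 612)) = sqrt(45751 - 1170) = sqrt(44581)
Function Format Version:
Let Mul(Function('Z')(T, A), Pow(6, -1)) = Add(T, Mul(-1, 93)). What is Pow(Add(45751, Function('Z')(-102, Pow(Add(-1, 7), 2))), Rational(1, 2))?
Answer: Pow(44581, Rational(1, 2)) ≈ 211.14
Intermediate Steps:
Function('Z')(T, A) = Add(-558, Mul(6, T)) (Function('Z')(T, A) = Mul(6, Add(T, Mul(-1, 93))) = Mul(6, Add(T, -93)) = Mul(6, Add(-93, T)) = Add(-558, Mul(6, T)))
Pow(Add(45751, Function('Z')(-102, Pow(Add(-1, 7), 2))), Rational(1, 2)) = Pow(Add(45751, Add(-558, Mul(6, -102))), Rational(1, 2)) = Pow(Add(45751, Add(-558, -612)), Rational(1, 2)) = Pow(Add(45751, -1170), Rational(1, 2)) = Pow(44581, Rational(1, 2))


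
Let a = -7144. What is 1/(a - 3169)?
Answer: -1/10313 ≈ -9.6965e-5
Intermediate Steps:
1/(a - 3169) = 1/(-7144 - 3169) = 1/(-10313) = -1/10313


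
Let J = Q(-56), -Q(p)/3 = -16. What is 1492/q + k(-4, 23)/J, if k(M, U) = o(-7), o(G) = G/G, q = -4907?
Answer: -66709/235536 ≈ -0.28322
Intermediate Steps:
o(G) = 1
Q(p) = 48 (Q(p) = -3*(-16) = 48)
k(M, U) = 1
J = 48
1492/q + k(-4, 23)/J = 1492/(-4907) + 1/48 = 1492*(-1/4907) + 1*(1/48) = -1492/4907 + 1/48 = -66709/235536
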